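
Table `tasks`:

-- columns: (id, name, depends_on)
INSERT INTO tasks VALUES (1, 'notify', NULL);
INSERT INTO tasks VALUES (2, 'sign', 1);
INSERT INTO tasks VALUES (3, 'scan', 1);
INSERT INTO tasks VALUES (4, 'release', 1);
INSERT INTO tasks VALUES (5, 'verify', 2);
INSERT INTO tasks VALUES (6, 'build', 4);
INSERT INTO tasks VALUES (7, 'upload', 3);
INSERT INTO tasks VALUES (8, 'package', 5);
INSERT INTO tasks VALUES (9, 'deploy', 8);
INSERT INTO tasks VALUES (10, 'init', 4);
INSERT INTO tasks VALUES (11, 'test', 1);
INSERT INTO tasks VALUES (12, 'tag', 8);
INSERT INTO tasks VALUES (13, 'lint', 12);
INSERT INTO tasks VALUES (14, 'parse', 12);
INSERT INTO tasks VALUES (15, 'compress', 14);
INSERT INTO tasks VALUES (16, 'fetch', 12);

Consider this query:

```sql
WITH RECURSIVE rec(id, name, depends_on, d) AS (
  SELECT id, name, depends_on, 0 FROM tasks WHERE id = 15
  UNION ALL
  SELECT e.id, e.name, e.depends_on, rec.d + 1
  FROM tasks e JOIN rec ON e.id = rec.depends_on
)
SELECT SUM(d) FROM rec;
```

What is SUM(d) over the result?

Base: id=15 (compress), depends_on=14, d 0.
Iteration 1: join on id=14 -> parse (id 14, depends_on=12, d 1).
Iteration 2: join on id=12 -> tag (id 12, depends_on=8, d 2).
Iteration 3: join on id=8 -> package (id 8, depends_on=5, d 3).
Iteration 4: join on id=5 -> verify (id 5, depends_on=2, d 4).
Iteration 5: join on id=2 -> sign (id 2, depends_on=1, d 5).
Iteration 6: join on id=1 -> notify (id 1, depends_on=NULL, d 6).
Iteration 7: depends_on is NULL; no match; recursion stops.
SUM(d) = 0 + 1 + 2 + 3 + 4 + 5 + 6 = 21.

21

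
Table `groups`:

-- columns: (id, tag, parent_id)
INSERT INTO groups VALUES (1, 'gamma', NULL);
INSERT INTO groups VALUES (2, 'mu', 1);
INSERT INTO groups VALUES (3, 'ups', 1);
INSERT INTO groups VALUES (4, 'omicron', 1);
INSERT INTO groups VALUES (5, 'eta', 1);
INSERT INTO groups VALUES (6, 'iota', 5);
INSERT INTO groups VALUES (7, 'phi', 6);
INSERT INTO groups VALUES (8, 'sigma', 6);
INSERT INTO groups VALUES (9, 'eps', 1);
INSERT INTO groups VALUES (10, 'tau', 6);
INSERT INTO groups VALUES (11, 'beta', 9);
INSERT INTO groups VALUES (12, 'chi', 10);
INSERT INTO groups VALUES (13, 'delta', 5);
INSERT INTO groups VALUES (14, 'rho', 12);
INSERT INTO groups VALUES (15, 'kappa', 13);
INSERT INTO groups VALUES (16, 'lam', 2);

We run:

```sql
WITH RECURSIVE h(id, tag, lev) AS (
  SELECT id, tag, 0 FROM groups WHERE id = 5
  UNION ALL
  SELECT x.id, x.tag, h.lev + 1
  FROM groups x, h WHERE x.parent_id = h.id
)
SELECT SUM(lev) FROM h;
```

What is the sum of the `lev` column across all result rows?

Base: id=5 (eta) at lev 0.
Iteration 1: rows with parent_id in {5} -> iota (id 6, lev 1), delta (id 13, lev 1).
Iteration 2: rows with parent_id in {6,13} -> phi (id 7, lev 2), sigma (id 8, lev 2), tau (id 10, lev 2), kappa (id 15, lev 2).
Iteration 3: rows with parent_id in {7,8,10,15} -> chi (id 12, lev 3).
Iteration 4: rows with parent_id in {12} -> rho (id 14, lev 4).
Iteration 5: no rows with parent_id in {14}; recursion stops.
SUM(lev) = 0 + 1 + 1 + 2 + 2 + 2 + 2 + 3 + 4 = 17.

17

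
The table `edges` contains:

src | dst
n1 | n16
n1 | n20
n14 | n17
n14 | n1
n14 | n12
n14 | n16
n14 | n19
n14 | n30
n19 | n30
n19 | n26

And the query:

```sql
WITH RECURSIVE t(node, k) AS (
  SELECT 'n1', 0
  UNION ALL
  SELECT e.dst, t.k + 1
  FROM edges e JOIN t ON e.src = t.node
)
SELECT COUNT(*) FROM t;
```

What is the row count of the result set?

Base: (n1, k=0).
Iteration 1: edges from {n1} -> (n16, k=1), (n20, k=1).
Iteration 2: no outgoing edges from {n16,n20}; recursion stops.
Total rows emitted: 3.

3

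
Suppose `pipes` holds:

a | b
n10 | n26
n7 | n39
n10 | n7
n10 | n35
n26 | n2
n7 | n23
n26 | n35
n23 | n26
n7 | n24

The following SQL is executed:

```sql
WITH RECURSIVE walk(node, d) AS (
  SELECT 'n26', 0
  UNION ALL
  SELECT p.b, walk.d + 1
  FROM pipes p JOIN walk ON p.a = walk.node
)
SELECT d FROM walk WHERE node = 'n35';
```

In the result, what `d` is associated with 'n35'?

1

Base: (n26, d=0).
Iteration 1: edges from {n26} -> (n2, d=1), (n35, d=1).
Iteration 2: no outgoing edges from {n2,n35}; recursion stops.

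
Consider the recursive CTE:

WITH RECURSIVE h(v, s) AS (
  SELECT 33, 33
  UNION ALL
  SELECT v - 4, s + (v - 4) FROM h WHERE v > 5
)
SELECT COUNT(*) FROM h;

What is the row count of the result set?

Base: v=33, s=33.
Iteration 1: 33 > 5 holds -> v = 33 - 4 = 29, s = 33 + 29 = 62.
Iteration 2: 29 > 5 holds -> v = 29 - 4 = 25, s = 62 + 25 = 87.
Iteration 3: 25 > 5 holds -> v = 25 - 4 = 21, s = 87 + 21 = 108.
Iteration 4: 21 > 5 holds -> v = 21 - 4 = 17, s = 108 + 17 = 125.
Iteration 5: 17 > 5 holds -> v = 17 - 4 = 13, s = 125 + 13 = 138.
Iteration 6: 13 > 5 holds -> v = 13 - 4 = 9, s = 138 + 9 = 147.
Iteration 7: 9 > 5 holds -> v = 9 - 4 = 5, s = 147 + 5 = 152.
Iteration 8: 5 > 5 fails; recursion stops.
Total rows emitted: 8.

8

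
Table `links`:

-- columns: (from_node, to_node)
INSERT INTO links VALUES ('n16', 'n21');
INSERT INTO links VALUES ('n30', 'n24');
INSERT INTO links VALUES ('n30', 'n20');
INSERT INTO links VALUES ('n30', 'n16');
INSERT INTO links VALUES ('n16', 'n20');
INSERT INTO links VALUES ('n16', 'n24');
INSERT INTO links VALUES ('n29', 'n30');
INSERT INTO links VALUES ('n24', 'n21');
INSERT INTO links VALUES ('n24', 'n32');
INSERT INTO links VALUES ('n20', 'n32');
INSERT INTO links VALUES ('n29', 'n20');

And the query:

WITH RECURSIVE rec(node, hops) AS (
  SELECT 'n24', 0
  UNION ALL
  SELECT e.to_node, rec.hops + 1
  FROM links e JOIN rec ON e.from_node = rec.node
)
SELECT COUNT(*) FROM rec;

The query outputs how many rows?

Base: (n24, hops=0).
Iteration 1: edges from {n24} -> (n21, hops=1), (n32, hops=1).
Iteration 2: no outgoing edges from {n21,n32}; recursion stops.
Total rows emitted: 3.

3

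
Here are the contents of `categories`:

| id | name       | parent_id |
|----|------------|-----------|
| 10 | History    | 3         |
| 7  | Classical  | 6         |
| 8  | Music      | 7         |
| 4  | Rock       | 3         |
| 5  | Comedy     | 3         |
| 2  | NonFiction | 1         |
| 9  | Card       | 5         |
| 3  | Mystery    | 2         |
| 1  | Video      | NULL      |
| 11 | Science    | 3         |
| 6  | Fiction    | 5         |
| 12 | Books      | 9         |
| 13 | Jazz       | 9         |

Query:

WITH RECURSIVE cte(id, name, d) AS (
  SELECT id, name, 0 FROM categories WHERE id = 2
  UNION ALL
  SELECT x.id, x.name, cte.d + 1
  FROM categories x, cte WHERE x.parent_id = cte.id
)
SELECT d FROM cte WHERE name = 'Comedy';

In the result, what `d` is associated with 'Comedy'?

Base: id=2 (NonFiction) at d 0.
Iteration 1: rows with parent_id in {2} -> Mystery (id 3, d 1).
Iteration 2: rows with parent_id in {3} -> Rock (id 4, d 2), Comedy (id 5, d 2), History (id 10, d 2), Science (id 11, d 2).
Iteration 3: rows with parent_id in {4,5,10,11} -> Fiction (id 6, d 3), Card (id 9, d 3).
Iteration 4: rows with parent_id in {6,9} -> Classical (id 7, d 4), Books (id 12, d 4), Jazz (id 13, d 4).
Iteration 5: rows with parent_id in {7,12,13} -> Music (id 8, d 5).
Iteration 6: no rows with parent_id in {8}; recursion stops.

2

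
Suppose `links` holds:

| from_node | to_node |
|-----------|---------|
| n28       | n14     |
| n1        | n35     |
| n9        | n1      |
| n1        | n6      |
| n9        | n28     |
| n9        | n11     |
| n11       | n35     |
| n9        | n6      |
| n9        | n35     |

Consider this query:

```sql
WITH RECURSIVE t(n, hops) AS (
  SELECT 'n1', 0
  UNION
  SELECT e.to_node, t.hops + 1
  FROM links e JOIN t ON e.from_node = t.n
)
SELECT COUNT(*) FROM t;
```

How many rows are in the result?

Base: (n1, hops=0).
Iteration 1: edges from {n1} -> (n35, hops=1), (n6, hops=1).
Iteration 2: no outgoing edges from {n35,n6}; recursion stops.
Total rows emitted: 3.

3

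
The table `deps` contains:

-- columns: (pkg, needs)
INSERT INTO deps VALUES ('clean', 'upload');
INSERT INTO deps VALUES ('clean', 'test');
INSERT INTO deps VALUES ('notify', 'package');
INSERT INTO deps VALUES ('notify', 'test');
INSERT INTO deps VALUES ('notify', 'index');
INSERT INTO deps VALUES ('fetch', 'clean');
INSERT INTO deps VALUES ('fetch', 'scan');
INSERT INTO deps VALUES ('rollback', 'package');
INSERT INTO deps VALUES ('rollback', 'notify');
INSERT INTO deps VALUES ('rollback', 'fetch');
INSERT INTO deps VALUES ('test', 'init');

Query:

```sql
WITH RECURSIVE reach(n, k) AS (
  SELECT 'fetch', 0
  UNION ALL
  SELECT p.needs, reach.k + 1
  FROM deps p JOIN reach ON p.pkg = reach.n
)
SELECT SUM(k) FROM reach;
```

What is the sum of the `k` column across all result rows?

Base: (fetch, k=0).
Iteration 1: edges from {fetch} -> (clean, k=1), (scan, k=1).
Iteration 2: edges from {clean,scan} -> (test, k=2), (upload, k=2).
Iteration 3: edges from {test,upload} -> (init, k=3).
Iteration 4: no outgoing edges from {init}; recursion stops.
SUM(k) = 0 + 1 + 1 + 2 + 2 + 3 = 9.

9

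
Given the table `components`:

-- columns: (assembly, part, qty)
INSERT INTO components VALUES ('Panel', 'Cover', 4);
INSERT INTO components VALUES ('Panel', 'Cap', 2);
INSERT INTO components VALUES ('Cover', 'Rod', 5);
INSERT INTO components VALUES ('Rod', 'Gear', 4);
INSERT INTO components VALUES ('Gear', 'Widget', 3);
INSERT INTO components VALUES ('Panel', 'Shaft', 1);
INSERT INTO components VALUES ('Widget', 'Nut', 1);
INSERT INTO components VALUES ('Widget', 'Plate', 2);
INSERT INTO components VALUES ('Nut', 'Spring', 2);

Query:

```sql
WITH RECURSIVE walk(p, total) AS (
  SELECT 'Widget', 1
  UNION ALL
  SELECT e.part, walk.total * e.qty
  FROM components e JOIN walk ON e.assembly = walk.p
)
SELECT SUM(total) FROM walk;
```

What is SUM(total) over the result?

6

Base: (Widget, total=1).
Iteration 1: components of {Widget} -> Nut = 1*1 = 1, Plate = 1*2 = 2.
Iteration 2: components of {Nut,Plate} -> Spring = 1*2 = 2.
Iteration 3: no further components; recursion stops.
SUM(total) = 1 + 1 + 2 + 2 = 6.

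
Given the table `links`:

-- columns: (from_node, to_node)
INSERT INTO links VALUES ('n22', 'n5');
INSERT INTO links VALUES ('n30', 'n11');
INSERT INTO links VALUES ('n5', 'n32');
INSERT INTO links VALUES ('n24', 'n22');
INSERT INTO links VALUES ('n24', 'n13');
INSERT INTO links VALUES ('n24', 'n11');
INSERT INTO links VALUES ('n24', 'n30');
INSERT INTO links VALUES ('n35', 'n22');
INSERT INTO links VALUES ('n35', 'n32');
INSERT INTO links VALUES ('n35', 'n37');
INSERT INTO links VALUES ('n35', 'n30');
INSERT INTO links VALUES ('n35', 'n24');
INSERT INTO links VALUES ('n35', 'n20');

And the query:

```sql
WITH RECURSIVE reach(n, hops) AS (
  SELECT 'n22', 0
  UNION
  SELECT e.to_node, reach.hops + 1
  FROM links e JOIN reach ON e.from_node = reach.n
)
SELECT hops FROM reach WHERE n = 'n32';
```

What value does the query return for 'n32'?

2

Base: (n22, hops=0).
Iteration 1: edges from {n22} -> (n5, hops=1).
Iteration 2: edges from {n5} -> (n32, hops=2).
Iteration 3: no outgoing edges from {n32}; recursion stops.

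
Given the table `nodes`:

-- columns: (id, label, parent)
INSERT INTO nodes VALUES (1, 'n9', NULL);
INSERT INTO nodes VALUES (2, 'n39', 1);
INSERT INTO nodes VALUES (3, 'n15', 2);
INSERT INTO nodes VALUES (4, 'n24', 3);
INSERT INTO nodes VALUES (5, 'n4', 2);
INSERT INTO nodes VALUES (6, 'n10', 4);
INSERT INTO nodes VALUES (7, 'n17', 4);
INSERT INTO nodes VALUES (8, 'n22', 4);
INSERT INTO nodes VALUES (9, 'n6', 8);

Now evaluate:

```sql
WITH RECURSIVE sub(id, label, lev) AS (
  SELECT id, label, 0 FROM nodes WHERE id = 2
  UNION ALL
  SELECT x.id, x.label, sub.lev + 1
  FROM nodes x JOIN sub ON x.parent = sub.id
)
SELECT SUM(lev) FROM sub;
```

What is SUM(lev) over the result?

17

Base: id=2 (n39) at lev 0.
Iteration 1: rows with parent in {2} -> n15 (id 3, lev 1), n4 (id 5, lev 1).
Iteration 2: rows with parent in {3,5} -> n24 (id 4, lev 2).
Iteration 3: rows with parent in {4} -> n10 (id 6, lev 3), n17 (id 7, lev 3), n22 (id 8, lev 3).
Iteration 4: rows with parent in {6,7,8} -> n6 (id 9, lev 4).
Iteration 5: no rows with parent in {9}; recursion stops.
SUM(lev) = 0 + 1 + 1 + 2 + 3 + 3 + 3 + 4 = 17.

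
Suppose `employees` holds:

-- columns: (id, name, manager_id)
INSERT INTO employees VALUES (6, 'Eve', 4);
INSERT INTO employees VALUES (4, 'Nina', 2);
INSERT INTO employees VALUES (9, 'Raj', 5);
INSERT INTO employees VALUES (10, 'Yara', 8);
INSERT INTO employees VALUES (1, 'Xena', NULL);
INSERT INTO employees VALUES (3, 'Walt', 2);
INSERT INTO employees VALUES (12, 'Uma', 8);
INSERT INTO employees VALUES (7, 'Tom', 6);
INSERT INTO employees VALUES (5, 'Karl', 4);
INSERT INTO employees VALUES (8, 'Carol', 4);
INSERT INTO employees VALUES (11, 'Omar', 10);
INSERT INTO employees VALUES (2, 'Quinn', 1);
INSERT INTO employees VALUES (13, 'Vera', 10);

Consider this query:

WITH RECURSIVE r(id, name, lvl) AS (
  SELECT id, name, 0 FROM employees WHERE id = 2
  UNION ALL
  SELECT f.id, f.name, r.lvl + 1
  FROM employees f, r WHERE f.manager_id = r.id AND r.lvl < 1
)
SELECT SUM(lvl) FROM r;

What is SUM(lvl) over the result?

Base: id=2 (Quinn) at lvl 0.
Iteration 1: rows with manager_id in {2} -> Walt (id 3, lvl 1), Nina (id 4, lvl 1).
Iteration 2: lvl < 1 fails for all current rows; recursion stops.
SUM(lvl) = 0 + 1 + 1 = 2.

2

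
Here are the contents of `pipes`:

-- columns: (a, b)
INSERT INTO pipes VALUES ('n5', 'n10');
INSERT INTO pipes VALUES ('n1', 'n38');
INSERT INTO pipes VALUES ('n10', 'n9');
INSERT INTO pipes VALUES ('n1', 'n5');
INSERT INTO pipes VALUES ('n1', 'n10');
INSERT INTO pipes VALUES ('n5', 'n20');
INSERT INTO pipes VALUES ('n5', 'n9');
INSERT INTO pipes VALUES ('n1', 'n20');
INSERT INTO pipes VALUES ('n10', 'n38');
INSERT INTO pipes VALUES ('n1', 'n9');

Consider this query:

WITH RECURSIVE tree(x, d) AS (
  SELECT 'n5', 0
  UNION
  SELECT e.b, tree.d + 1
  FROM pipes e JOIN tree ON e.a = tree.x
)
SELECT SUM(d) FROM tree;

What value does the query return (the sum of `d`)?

Base: (n5, d=0).
Iteration 1: edges from {n5} -> (n10, d=1), (n20, d=1), (n9, d=1).
Iteration 2: edges from {n10,n20,n9} -> (n38, d=2), (n9, d=2).
Iteration 3: no outgoing edges from {n38,n9}; recursion stops.
SUM(d) = 0 + 1 + 1 + 1 + 2 + 2 = 7.

7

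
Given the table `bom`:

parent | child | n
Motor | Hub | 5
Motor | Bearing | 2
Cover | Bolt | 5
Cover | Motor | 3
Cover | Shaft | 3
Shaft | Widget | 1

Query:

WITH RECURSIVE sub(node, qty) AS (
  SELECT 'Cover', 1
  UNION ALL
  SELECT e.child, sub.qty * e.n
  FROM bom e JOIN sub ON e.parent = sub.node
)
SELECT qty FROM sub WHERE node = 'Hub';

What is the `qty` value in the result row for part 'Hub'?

15

Base: (Cover, qty=1).
Iteration 1: components of {Cover} -> Bolt = 1*5 = 5, Motor = 1*3 = 3, Shaft = 1*3 = 3.
Iteration 2: components of {Bolt,Motor,Shaft} -> Bearing = 3*2 = 6, Hub = 3*5 = 15, Widget = 3*1 = 3.
Iteration 3: no further components; recursion stops.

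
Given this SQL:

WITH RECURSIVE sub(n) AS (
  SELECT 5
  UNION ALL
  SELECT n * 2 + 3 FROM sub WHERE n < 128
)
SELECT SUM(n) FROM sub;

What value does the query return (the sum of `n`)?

Base: n=5.
Iteration 1: 5 < 128 holds -> n = 5 * 2 + 3 = 13.
Iteration 2: 13 < 128 holds -> n = 13 * 2 + 3 = 29.
Iteration 3: 29 < 128 holds -> n = 29 * 2 + 3 = 61.
Iteration 4: 61 < 128 holds -> n = 61 * 2 + 3 = 125.
Iteration 5: 125 < 128 holds -> n = 125 * 2 + 3 = 253.
Iteration 6: 253 < 128 fails; recursion stops.
SUM(n) = 5 + 13 + 29 + 61 + 125 + 253 = 486.

486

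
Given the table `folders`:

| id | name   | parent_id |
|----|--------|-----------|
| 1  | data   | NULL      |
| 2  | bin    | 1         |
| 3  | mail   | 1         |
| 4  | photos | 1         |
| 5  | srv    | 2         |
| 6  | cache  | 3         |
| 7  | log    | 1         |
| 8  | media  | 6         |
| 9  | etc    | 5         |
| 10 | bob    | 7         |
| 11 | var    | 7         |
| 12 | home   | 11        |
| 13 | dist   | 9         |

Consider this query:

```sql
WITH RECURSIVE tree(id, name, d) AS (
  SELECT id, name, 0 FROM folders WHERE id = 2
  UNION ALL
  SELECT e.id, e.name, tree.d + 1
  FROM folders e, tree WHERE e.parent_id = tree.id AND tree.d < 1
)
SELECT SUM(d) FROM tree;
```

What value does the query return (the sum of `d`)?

Base: id=2 (bin) at d 0.
Iteration 1: rows with parent_id in {2} -> srv (id 5, d 1).
Iteration 2: d < 1 fails for all current rows; recursion stops.
SUM(d) = 0 + 1 = 1.

1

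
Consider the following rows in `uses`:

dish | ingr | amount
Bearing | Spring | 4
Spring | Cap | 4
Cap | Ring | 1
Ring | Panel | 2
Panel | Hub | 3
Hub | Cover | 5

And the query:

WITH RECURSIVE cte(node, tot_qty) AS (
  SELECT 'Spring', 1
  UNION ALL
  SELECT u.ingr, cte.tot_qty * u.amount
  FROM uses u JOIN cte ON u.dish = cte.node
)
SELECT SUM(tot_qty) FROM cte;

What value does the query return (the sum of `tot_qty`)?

Base: (Spring, tot_qty=1).
Iteration 1: components of {Spring} -> Cap = 1*4 = 4.
Iteration 2: components of {Cap} -> Ring = 4*1 = 4.
Iteration 3: components of {Ring} -> Panel = 4*2 = 8.
Iteration 4: components of {Panel} -> Hub = 8*3 = 24.
Iteration 5: components of {Hub} -> Cover = 24*5 = 120.
Iteration 6: no further components; recursion stops.
SUM(tot_qty) = 1 + 4 + 4 + 8 + 24 + 120 = 161.

161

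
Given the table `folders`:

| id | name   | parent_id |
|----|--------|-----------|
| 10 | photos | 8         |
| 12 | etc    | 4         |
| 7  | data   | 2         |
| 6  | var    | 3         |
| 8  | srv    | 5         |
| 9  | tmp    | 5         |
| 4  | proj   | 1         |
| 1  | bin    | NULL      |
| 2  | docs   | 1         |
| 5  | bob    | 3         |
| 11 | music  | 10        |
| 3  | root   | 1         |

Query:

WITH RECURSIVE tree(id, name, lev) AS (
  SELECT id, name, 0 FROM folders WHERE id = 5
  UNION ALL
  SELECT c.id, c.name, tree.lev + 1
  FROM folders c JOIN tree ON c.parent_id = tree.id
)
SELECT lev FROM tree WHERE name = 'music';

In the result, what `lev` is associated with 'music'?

Base: id=5 (bob) at lev 0.
Iteration 1: rows with parent_id in {5} -> srv (id 8, lev 1), tmp (id 9, lev 1).
Iteration 2: rows with parent_id in {8,9} -> photos (id 10, lev 2).
Iteration 3: rows with parent_id in {10} -> music (id 11, lev 3).
Iteration 4: no rows with parent_id in {11}; recursion stops.

3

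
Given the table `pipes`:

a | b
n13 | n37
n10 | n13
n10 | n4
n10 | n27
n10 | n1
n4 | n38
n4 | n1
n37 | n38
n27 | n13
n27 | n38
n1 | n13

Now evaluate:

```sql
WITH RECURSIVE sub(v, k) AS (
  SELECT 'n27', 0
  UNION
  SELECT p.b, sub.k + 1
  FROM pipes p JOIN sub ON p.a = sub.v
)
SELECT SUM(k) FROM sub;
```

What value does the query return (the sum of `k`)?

7

Base: (n27, k=0).
Iteration 1: edges from {n27} -> (n13, k=1), (n38, k=1).
Iteration 2: edges from {n13,n38} -> (n37, k=2).
Iteration 3: edges from {n37} -> (n38, k=3).
Iteration 4: no outgoing edges from {n38}; recursion stops.
SUM(k) = 0 + 1 + 1 + 2 + 3 = 7.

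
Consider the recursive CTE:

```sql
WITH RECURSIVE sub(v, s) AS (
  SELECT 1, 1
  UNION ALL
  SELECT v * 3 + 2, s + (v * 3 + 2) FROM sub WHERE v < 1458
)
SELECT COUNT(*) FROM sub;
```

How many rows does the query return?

Base: v=1, s=1.
Iteration 1: 1 < 1458 holds -> v = 1 * 3 + 2 = 5, s = 1 + 5 = 6.
Iteration 2: 5 < 1458 holds -> v = 5 * 3 + 2 = 17, s = 6 + 17 = 23.
Iteration 3: 17 < 1458 holds -> v = 17 * 3 + 2 = 53, s = 23 + 53 = 76.
Iteration 4: 53 < 1458 holds -> v = 53 * 3 + 2 = 161, s = 76 + 161 = 237.
Iteration 5: 161 < 1458 holds -> v = 161 * 3 + 2 = 485, s = 237 + 485 = 722.
Iteration 6: 485 < 1458 holds -> v = 485 * 3 + 2 = 1457, s = 722 + 1457 = 2179.
Iteration 7: 1457 < 1458 holds -> v = 1457 * 3 + 2 = 4373, s = 2179 + 4373 = 6552.
Iteration 8: 4373 < 1458 fails; recursion stops.
Total rows emitted: 8.

8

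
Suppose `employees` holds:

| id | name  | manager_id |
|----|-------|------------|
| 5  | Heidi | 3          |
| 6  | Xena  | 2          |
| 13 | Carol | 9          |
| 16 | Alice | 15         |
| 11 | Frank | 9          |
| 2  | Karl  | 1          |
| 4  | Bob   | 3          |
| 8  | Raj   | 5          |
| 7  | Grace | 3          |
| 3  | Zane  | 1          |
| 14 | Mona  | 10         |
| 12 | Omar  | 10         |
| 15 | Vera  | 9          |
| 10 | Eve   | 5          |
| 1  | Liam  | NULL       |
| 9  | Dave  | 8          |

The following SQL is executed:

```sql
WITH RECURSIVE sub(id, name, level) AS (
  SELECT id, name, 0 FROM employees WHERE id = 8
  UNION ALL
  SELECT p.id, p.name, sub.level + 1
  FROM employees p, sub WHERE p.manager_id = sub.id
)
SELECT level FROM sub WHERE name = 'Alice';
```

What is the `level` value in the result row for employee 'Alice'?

3

Base: id=8 (Raj) at level 0.
Iteration 1: rows with manager_id in {8} -> Dave (id 9, level 1).
Iteration 2: rows with manager_id in {9} -> Frank (id 11, level 2), Carol (id 13, level 2), Vera (id 15, level 2).
Iteration 3: rows with manager_id in {11,13,15} -> Alice (id 16, level 3).
Iteration 4: no rows with manager_id in {16}; recursion stops.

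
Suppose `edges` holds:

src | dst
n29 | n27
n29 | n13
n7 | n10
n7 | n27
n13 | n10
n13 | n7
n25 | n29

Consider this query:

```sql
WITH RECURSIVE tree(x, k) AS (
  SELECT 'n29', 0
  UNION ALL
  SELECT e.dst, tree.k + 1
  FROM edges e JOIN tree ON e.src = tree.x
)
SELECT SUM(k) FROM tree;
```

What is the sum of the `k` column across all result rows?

Base: (n29, k=0).
Iteration 1: edges from {n29} -> (n13, k=1), (n27, k=1).
Iteration 2: edges from {n13,n27} -> (n10, k=2), (n7, k=2).
Iteration 3: edges from {n10,n7} -> (n10, k=3), (n27, k=3).
Iteration 4: no outgoing edges from {n10,n27}; recursion stops.
SUM(k) = 0 + 1 + 1 + 2 + 2 + 3 + 3 = 12.

12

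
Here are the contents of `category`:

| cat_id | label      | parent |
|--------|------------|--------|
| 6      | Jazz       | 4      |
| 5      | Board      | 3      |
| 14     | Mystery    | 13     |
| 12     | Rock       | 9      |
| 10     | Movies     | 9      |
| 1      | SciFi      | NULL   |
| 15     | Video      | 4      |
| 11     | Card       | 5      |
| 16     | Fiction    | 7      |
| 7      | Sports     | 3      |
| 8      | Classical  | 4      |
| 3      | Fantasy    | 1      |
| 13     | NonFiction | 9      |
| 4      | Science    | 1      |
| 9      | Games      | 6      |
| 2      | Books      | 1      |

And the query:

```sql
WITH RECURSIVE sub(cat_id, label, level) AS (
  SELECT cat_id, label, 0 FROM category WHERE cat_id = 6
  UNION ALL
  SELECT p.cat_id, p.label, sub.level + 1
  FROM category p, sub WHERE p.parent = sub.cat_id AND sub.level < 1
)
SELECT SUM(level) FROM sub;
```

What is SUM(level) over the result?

1

Base: cat_id=6 (Jazz) at level 0.
Iteration 1: rows with parent in {6} -> Games (id 9, level 1).
Iteration 2: level < 1 fails for all current rows; recursion stops.
SUM(level) = 0 + 1 = 1.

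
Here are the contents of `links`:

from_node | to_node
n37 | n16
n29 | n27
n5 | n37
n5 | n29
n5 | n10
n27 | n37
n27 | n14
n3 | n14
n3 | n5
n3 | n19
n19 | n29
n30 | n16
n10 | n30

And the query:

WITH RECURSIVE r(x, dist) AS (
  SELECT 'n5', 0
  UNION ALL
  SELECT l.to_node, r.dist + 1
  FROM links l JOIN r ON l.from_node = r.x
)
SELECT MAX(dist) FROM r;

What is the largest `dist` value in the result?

4

Base: (n5, dist=0).
Iteration 1: edges from {n5} -> (n10, dist=1), (n29, dist=1), (n37, dist=1).
Iteration 2: edges from {n10,n29,n37} -> (n16, dist=2), (n27, dist=2), (n30, dist=2).
Iteration 3: edges from {n16,n27,n30} -> (n14, dist=3), (n16, dist=3), (n37, dist=3).
Iteration 4: edges from {n14,n16,n37} -> (n16, dist=4).
Iteration 5: no outgoing edges from {n16}; recursion stops.
dist values: 0, 1, 1, 1, 2, 2, 2, 3, 3, 3, 4; the maximum is 4.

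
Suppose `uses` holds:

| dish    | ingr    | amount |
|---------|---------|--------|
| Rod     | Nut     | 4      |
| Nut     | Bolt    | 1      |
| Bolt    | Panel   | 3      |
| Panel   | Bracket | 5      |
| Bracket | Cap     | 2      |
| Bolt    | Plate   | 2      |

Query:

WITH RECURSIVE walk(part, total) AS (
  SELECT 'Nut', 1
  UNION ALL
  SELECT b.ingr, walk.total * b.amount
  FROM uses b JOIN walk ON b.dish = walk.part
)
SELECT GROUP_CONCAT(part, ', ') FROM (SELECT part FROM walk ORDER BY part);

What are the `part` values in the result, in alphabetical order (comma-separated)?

Base: (Nut, total=1).
Iteration 1: components of {Nut} -> Bolt = 1*1 = 1.
Iteration 2: components of {Bolt} -> Panel = 1*3 = 3, Plate = 1*2 = 2.
Iteration 3: components of {Panel,Plate} -> Bracket = 3*5 = 15.
Iteration 4: components of {Bracket} -> Cap = 15*2 = 30.
Iteration 5: no further components; recursion stops.

Bolt, Bracket, Cap, Nut, Panel, Plate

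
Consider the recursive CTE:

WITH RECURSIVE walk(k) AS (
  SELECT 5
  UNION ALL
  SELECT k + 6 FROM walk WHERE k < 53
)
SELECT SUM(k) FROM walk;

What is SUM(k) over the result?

Base: k=5.
Iteration 1: 5 < 53 holds -> k = 5 + 6 = 11.
Iteration 2: 11 < 53 holds -> k = 11 + 6 = 17.
Iteration 3: 17 < 53 holds -> k = 17 + 6 = 23.
Iteration 4: 23 < 53 holds -> k = 23 + 6 = 29.
Iteration 5: 29 < 53 holds -> k = 29 + 6 = 35.
Iteration 6: 35 < 53 holds -> k = 35 + 6 = 41.
Iteration 7: 41 < 53 holds -> k = 41 + 6 = 47.
Iteration 8: 47 < 53 holds -> k = 47 + 6 = 53.
Iteration 9: 53 < 53 fails; recursion stops.
SUM(k) = 5 + 11 + 17 + 23 + 29 + 35 + 41 + 47 + 53 = 261.

261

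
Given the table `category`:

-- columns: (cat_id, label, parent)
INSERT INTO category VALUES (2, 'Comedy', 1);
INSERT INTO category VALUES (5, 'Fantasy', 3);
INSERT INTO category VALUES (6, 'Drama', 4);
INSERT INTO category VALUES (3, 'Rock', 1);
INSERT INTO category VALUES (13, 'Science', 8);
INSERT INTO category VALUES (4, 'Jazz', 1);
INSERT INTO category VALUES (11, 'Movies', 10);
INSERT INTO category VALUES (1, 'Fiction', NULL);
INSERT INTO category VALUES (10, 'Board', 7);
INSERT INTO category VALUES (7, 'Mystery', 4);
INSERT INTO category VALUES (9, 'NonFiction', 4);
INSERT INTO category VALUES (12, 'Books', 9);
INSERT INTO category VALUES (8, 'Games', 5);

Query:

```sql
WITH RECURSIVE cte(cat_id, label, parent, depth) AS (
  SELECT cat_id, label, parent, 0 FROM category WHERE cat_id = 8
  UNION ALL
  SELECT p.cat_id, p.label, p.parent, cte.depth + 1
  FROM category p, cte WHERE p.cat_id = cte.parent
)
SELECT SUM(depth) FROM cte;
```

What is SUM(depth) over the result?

Base: cat_id=8 (Games), parent=5, depth 0.
Iteration 1: join on cat_id=5 -> Fantasy (id 5, parent=3, depth 1).
Iteration 2: join on cat_id=3 -> Rock (id 3, parent=1, depth 2).
Iteration 3: join on cat_id=1 -> Fiction (id 1, parent=NULL, depth 3).
Iteration 4: parent is NULL; no match; recursion stops.
SUM(depth) = 0 + 1 + 2 + 3 = 6.

6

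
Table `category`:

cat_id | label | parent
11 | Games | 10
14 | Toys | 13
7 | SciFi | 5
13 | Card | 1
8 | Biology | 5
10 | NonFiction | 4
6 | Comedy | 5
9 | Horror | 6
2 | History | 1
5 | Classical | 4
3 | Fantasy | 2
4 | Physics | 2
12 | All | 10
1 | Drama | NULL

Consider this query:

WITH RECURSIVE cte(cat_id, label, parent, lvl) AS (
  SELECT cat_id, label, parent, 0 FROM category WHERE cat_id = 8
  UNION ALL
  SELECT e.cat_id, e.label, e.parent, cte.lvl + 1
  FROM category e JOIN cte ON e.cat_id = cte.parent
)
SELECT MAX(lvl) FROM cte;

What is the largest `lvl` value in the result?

Base: cat_id=8 (Biology), parent=5, lvl 0.
Iteration 1: join on cat_id=5 -> Classical (id 5, parent=4, lvl 1).
Iteration 2: join on cat_id=4 -> Physics (id 4, parent=2, lvl 2).
Iteration 3: join on cat_id=2 -> History (id 2, parent=1, lvl 3).
Iteration 4: join on cat_id=1 -> Drama (id 1, parent=NULL, lvl 4).
Iteration 5: parent is NULL; no match; recursion stops.
lvl values: 0, 1, 2, 3, 4; the maximum is 4.

4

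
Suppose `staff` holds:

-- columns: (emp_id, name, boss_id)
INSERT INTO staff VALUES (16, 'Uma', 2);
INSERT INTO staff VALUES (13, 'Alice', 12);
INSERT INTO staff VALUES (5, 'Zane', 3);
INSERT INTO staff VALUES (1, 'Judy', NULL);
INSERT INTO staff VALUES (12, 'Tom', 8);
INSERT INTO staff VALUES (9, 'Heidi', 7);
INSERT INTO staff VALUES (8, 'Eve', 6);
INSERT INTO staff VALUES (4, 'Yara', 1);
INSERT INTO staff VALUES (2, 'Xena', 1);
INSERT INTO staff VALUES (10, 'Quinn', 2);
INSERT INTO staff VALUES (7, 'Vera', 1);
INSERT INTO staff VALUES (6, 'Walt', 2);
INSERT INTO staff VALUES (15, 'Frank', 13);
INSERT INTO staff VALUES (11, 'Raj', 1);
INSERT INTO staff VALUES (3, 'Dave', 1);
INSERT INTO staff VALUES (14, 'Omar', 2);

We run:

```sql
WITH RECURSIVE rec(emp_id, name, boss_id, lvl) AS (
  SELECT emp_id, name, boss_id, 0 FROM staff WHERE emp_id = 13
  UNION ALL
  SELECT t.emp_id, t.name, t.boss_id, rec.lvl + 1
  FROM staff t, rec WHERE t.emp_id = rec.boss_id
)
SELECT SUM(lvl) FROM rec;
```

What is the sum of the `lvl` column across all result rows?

15

Base: emp_id=13 (Alice), boss_id=12, lvl 0.
Iteration 1: join on emp_id=12 -> Tom (id 12, boss_id=8, lvl 1).
Iteration 2: join on emp_id=8 -> Eve (id 8, boss_id=6, lvl 2).
Iteration 3: join on emp_id=6 -> Walt (id 6, boss_id=2, lvl 3).
Iteration 4: join on emp_id=2 -> Xena (id 2, boss_id=1, lvl 4).
Iteration 5: join on emp_id=1 -> Judy (id 1, boss_id=NULL, lvl 5).
Iteration 6: boss_id is NULL; no match; recursion stops.
SUM(lvl) = 0 + 1 + 2 + 3 + 4 + 5 = 15.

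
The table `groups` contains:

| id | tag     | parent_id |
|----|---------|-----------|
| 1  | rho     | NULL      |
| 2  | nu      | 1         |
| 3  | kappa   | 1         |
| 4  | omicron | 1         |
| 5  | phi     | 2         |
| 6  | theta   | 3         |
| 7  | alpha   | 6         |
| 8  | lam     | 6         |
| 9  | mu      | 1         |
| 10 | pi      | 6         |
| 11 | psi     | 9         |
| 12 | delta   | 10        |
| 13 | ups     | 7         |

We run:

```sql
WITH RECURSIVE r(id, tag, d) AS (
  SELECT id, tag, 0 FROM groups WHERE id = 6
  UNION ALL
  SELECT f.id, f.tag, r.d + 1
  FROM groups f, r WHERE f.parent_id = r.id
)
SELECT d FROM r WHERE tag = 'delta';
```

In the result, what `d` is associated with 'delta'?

2

Base: id=6 (theta) at d 0.
Iteration 1: rows with parent_id in {6} -> alpha (id 7, d 1), lam (id 8, d 1), pi (id 10, d 1).
Iteration 2: rows with parent_id in {7,8,10} -> delta (id 12, d 2), ups (id 13, d 2).
Iteration 3: no rows with parent_id in {12,13}; recursion stops.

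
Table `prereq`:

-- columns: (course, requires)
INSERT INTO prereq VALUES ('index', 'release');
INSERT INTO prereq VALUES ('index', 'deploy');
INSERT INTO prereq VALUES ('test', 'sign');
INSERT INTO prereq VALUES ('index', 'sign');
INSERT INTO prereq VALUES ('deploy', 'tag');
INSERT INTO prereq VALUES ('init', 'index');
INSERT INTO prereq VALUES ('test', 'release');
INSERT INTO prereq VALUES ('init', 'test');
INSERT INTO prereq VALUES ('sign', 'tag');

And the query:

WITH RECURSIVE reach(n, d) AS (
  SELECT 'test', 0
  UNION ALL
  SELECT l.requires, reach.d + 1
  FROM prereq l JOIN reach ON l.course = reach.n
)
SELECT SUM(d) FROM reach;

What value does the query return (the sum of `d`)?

Base: (test, d=0).
Iteration 1: edges from {test} -> (release, d=1), (sign, d=1).
Iteration 2: edges from {release,sign} -> (tag, d=2).
Iteration 3: no outgoing edges from {tag}; recursion stops.
SUM(d) = 0 + 1 + 1 + 2 = 4.

4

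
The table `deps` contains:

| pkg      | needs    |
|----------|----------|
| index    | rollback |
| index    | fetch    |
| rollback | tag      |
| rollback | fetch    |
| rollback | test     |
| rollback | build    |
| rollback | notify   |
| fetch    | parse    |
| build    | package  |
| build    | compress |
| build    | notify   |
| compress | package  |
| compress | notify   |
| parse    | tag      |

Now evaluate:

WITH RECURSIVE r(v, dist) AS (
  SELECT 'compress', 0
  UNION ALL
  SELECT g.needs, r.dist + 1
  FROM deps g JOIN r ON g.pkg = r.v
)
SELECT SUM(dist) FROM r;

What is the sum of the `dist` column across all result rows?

Base: (compress, dist=0).
Iteration 1: edges from {compress} -> (notify, dist=1), (package, dist=1).
Iteration 2: no outgoing edges from {notify,package}; recursion stops.
SUM(dist) = 0 + 1 + 1 = 2.

2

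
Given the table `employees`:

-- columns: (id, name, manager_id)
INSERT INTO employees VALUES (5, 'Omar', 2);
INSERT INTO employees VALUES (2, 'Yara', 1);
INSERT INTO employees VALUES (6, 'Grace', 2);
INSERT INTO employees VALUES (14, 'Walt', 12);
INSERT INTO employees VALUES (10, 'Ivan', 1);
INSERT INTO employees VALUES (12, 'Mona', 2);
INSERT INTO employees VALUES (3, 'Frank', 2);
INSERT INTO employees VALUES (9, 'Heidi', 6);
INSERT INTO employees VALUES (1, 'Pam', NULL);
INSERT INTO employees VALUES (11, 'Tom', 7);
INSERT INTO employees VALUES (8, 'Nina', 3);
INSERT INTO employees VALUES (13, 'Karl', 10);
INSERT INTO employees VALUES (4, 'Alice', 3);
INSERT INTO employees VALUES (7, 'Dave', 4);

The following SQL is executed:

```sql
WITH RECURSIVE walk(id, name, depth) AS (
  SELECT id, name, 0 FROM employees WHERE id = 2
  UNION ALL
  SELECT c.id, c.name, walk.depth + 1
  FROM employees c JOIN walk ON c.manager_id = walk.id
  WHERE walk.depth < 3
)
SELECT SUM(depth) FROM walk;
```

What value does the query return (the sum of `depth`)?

Base: id=2 (Yara) at depth 0.
Iteration 1: rows with manager_id in {2} -> Frank (id 3, depth 1), Omar (id 5, depth 1), Grace (id 6, depth 1), Mona (id 12, depth 1).
Iteration 2: rows with manager_id in {3,5,6,12} -> Alice (id 4, depth 2), Nina (id 8, depth 2), Heidi (id 9, depth 2), Walt (id 14, depth 2).
Iteration 3: rows with manager_id in {4,8,9,14} -> Dave (id 7, depth 3).
Iteration 4: depth < 3 fails for all current rows; recursion stops.
SUM(depth) = 0 + 1 + 1 + 1 + 1 + 2 + 2 + 2 + 2 + 3 = 15.

15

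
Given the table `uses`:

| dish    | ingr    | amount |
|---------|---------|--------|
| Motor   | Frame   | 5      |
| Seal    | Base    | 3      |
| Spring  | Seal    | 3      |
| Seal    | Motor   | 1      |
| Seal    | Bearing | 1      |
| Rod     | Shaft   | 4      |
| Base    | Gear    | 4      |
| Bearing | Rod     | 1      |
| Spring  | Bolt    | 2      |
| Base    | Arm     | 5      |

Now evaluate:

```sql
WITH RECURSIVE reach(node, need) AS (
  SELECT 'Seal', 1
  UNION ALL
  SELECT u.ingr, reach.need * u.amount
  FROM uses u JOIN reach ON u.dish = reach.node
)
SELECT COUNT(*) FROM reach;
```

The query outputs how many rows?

9

Base: (Seal, need=1).
Iteration 1: components of {Seal} -> Base = 1*3 = 3, Bearing = 1*1 = 1, Motor = 1*1 = 1.
Iteration 2: components of {Base,Bearing,Motor} -> Arm = 3*5 = 15, Frame = 1*5 = 5, Gear = 3*4 = 12, Rod = 1*1 = 1.
Iteration 3: components of {Arm,Frame,Gear,Rod} -> Shaft = 1*4 = 4.
Iteration 4: no further components; recursion stops.
Total rows emitted: 9.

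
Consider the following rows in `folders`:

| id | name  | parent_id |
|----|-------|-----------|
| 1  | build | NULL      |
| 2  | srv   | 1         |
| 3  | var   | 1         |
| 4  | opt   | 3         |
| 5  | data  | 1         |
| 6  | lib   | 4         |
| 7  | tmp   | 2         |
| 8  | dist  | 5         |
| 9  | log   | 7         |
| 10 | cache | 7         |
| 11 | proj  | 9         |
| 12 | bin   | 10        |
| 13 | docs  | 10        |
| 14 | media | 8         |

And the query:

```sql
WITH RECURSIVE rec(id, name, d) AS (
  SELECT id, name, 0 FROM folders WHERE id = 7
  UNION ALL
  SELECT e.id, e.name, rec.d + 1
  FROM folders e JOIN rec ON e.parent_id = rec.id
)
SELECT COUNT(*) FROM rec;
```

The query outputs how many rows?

Base: id=7 (tmp) at d 0.
Iteration 1: rows with parent_id in {7} -> log (id 9, d 1), cache (id 10, d 1).
Iteration 2: rows with parent_id in {9,10} -> proj (id 11, d 2), bin (id 12, d 2), docs (id 13, d 2).
Iteration 3: no rows with parent_id in {11,12,13}; recursion stops.
Total rows emitted: 6.

6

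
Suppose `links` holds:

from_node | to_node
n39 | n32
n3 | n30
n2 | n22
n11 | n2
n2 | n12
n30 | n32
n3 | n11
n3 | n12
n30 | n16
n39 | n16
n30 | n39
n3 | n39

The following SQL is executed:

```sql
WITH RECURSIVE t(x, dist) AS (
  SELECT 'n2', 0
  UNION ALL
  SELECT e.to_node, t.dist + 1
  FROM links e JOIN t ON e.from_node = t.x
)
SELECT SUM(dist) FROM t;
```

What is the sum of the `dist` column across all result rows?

Base: (n2, dist=0).
Iteration 1: edges from {n2} -> (n12, dist=1), (n22, dist=1).
Iteration 2: no outgoing edges from {n12,n22}; recursion stops.
SUM(dist) = 0 + 1 + 1 = 2.

2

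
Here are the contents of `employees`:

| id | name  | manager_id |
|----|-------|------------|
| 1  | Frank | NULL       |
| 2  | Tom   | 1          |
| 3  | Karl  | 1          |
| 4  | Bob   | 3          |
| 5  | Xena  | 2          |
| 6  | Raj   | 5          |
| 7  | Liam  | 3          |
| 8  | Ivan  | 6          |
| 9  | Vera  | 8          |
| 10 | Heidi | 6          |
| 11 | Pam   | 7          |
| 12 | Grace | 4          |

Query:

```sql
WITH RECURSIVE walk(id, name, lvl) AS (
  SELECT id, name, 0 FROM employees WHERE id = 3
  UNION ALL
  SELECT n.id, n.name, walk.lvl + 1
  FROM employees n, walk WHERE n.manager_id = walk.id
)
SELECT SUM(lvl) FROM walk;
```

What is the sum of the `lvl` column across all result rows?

Base: id=3 (Karl) at lvl 0.
Iteration 1: rows with manager_id in {3} -> Bob (id 4, lvl 1), Liam (id 7, lvl 1).
Iteration 2: rows with manager_id in {4,7} -> Pam (id 11, lvl 2), Grace (id 12, lvl 2).
Iteration 3: no rows with manager_id in {11,12}; recursion stops.
SUM(lvl) = 0 + 1 + 1 + 2 + 2 = 6.

6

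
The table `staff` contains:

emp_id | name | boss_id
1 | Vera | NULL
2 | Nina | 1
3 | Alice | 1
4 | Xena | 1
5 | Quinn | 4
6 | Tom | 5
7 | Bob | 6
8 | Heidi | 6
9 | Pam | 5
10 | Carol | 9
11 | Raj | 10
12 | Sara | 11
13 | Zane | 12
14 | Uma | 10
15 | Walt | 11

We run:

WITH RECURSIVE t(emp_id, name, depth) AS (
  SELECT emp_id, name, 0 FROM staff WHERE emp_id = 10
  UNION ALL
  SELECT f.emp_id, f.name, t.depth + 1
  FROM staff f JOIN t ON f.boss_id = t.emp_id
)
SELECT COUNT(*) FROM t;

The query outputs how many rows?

Base: emp_id=10 (Carol) at depth 0.
Iteration 1: rows with boss_id in {10} -> Raj (id 11, depth 1), Uma (id 14, depth 1).
Iteration 2: rows with boss_id in {11,14} -> Sara (id 12, depth 2), Walt (id 15, depth 2).
Iteration 3: rows with boss_id in {12,15} -> Zane (id 13, depth 3).
Iteration 4: no rows with boss_id in {13}; recursion stops.
Total rows emitted: 6.

6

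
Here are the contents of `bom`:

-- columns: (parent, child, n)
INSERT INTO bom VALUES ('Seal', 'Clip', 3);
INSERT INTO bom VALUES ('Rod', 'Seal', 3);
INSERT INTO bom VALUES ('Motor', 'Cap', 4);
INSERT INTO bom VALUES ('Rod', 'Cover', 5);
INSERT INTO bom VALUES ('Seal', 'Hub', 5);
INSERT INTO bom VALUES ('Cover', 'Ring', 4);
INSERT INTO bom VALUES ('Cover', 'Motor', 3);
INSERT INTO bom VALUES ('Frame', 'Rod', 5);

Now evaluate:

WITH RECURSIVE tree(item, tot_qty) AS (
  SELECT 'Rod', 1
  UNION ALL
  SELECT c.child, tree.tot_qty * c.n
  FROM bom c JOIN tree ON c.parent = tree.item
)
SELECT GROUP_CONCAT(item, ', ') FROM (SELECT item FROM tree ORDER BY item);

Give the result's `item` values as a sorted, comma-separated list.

Cap, Clip, Cover, Hub, Motor, Ring, Rod, Seal

Base: (Rod, tot_qty=1).
Iteration 1: components of {Rod} -> Cover = 1*5 = 5, Seal = 1*3 = 3.
Iteration 2: components of {Cover,Seal} -> Clip = 3*3 = 9, Hub = 3*5 = 15, Motor = 5*3 = 15, Ring = 5*4 = 20.
Iteration 3: components of {Clip,Hub,Motor,Ring} -> Cap = 15*4 = 60.
Iteration 4: no further components; recursion stops.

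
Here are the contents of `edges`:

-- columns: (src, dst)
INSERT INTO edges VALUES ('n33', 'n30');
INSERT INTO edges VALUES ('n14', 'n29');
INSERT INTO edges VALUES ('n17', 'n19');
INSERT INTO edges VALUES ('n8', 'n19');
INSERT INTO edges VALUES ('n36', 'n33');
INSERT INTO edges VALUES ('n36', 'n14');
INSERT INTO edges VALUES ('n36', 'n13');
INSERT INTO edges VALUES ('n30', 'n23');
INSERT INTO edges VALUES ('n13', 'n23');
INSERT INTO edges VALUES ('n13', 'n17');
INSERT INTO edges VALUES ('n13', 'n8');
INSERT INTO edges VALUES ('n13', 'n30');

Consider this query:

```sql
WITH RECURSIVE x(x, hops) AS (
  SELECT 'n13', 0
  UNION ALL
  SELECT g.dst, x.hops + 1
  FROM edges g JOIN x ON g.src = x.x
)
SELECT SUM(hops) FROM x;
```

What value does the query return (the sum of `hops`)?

Base: (n13, hops=0).
Iteration 1: edges from {n13} -> (n17, hops=1), (n23, hops=1), (n30, hops=1), (n8, hops=1).
Iteration 2: edges from {n17,n23,n30,n8} -> (n19, hops=2) x2, (n23, hops=2). [UNION ALL keeps all 3 new rows, including repeats]
Iteration 3: no outgoing edges from {n19,n23}; recursion stops.
SUM(hops) = 0 + 1 + 1 + 1 + 1 + 2 + 2 + 2 = 10.

10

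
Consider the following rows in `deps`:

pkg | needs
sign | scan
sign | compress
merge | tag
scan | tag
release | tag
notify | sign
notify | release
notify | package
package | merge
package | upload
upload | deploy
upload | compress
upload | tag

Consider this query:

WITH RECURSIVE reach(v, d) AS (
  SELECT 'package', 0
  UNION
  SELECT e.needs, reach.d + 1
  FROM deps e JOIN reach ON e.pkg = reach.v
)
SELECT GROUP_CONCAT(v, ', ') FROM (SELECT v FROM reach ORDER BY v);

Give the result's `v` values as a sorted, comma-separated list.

Base: (package, d=0).
Iteration 1: edges from {package} -> (merge, d=1), (upload, d=1).
Iteration 2: edges from {merge,upload} -> (compress, d=2), (deploy, d=2), (tag, d=2). [UNION drops 1 duplicate row(s)]
Iteration 3: no outgoing edges from {compress,deploy,tag}; recursion stops.

compress, deploy, merge, package, tag, upload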